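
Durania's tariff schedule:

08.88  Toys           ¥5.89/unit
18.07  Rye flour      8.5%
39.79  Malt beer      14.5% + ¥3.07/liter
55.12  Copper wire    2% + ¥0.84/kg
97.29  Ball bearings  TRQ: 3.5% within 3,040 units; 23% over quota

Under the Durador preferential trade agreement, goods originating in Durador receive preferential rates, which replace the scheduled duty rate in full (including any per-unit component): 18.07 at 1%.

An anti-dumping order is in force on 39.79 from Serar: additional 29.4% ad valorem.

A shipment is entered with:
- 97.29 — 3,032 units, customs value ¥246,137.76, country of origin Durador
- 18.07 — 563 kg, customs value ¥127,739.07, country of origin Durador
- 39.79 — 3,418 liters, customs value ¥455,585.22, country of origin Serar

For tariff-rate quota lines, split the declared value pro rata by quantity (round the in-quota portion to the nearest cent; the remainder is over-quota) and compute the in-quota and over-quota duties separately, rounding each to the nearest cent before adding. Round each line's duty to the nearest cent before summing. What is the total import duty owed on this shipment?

Line 1 (97.29, Durador, 3,032 units, ¥246,137.76):
Code 97.29 is under a tariff-rate quota (threshold 3,040 units). Quantity 3,032 units is within the quota, so the in-quota rate 3.5% applies to the full value.
Duty = ¥246,137.76 × 3.5% = ¥8,614.82.
Line 2 (18.07, Durador, 563 kg, ¥127,739.07):
Base rate for 18.07 is 8.5%.
Origin Durador qualifies under the Durania–Durador agreement and 18.07 is covered: preferential rate 1% applies instead.
Duty = ¥127,739.07 × 1% = ¥1,277.39.
Line 3 (39.79, Serar, 3,418 liters, ¥455,585.22):
Base rate for 39.79 is 14.5% + ¥3.07/liter.
Additional duty on 39.79 from Serar: +29.4%. Applied ad valorem rate: 14.5% + 29.4% = 43.9%.
Duty = ¥455,585.22 × 43.9% + 3,418 × ¥3.07 = ¥210,495.17.
Total = ¥8,614.82 + ¥1,277.39 + ¥210,495.17 = ¥220,387.38.

¥220,387.38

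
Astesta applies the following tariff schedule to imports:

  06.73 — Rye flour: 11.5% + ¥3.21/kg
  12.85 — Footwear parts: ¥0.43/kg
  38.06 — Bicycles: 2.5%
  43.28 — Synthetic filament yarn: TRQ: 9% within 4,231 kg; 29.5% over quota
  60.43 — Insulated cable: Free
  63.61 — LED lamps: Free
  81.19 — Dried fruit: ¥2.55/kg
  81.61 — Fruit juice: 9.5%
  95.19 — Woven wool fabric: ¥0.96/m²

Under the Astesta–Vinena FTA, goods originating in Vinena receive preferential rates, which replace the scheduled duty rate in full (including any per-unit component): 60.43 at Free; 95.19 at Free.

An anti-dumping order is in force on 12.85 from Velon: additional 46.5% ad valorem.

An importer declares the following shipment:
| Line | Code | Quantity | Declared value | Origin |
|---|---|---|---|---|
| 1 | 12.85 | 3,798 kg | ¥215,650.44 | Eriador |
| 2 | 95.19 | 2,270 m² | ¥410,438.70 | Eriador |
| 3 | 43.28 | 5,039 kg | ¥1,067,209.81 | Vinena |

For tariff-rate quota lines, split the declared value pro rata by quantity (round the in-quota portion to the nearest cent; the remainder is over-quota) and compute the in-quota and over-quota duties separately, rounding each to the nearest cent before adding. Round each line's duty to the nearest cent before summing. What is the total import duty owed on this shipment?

¥134,942.11

Line 1 (12.85, Eriador, 3,798 kg, ¥215,650.44):
Base rate for 12.85 is ¥0.43/kg.
The additional-duty order on 12.85 targets Velon, not Eriador; it does not apply.
Duty = 3,798 × ¥0.43 = ¥1,633.14.
Line 2 (95.19, Eriador, 2,270 m², ¥410,438.70):
Base rate for 95.19 is ¥0.96/m².
95.19 has an FTA preferential rate, but origin Eriador is not Vinena; base rate stands.
Duty = 2,270 × ¥0.96 = ¥2,179.20.
Line 3 (43.28, Vinena, 5,039 kg, ¥1,067,209.81):
Code 43.28 is under a tariff-rate quota (threshold 4,231 kg). In-quota: 4,231 kg at 9%; over-quota: 808 kg at 29.5%.
Pro-rata value split: in-quota = ¥1,067,209.81 × 4,231/5,039 = ¥896,083.49; over-quota = ¥1,067,209.81 − ¥896,083.49 = ¥171,126.32.
In-quota duty = ¥896,083.49 × 9% = ¥80,647.51. Over-quota duty = ¥171,126.32 × 29.5% = ¥50,482.26.
Line duty = ¥80,647.51 + ¥50,482.26 = ¥131,129.77.
Total = ¥1,633.14 + ¥2,179.20 + ¥131,129.77 = ¥134,942.11.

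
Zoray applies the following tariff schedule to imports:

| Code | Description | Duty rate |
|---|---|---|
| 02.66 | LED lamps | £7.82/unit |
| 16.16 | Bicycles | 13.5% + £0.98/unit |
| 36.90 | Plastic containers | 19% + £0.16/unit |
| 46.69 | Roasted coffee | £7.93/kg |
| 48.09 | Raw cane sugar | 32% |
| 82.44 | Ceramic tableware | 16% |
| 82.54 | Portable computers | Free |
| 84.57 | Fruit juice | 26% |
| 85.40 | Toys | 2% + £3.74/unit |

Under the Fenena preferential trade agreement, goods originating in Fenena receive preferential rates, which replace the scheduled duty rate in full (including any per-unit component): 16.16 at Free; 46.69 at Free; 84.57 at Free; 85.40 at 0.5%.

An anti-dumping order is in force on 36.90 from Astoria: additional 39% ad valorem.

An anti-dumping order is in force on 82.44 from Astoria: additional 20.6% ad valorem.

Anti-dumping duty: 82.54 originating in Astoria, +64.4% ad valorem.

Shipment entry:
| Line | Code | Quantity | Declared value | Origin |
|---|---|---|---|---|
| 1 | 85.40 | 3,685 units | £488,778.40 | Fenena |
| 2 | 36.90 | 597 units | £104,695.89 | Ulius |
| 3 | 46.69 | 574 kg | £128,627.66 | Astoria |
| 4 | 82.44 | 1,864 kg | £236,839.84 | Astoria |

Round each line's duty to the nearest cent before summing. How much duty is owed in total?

£113,666.83

Line 1 (85.40, Fenena, 3,685 units, £488,778.40):
Base rate for 85.40 is 2% + £3.74/unit.
Origin Fenena qualifies under the Zoray–Fenena agreement and 85.40 is covered: preferential rate 0.5% applies instead.
Duty = £488,778.40 × 0.5% = £2,443.89.
Line 2 (36.90, Ulius, 597 units, £104,695.89):
Base rate for 36.90 is 19% + £0.16/unit.
The additional-duty order on 36.90 targets Astoria, not Ulius; it does not apply.
Duty = £104,695.89 × 19% + 597 × £0.16 = £19,987.74.
Line 3 (46.69, Astoria, 574 kg, £128,627.66):
Base rate for 46.69 is £7.93/kg.
46.69 has an FTA preferential rate, but origin Astoria is not Fenena; base rate stands.
Duty = 574 × £7.93 = £4,551.82.
Line 4 (82.44, Astoria, 1,864 kg, £236,839.84):
Base rate for 82.44 is 16%.
Additional duty on 82.44 from Astoria: +20.6%. Applied ad valorem rate: 16% + 20.6% = 36.6%.
Duty = £236,839.84 × 36.6% = £86,683.38.
Total = £2,443.89 + £19,987.74 + £4,551.82 + £86,683.38 = £113,666.83.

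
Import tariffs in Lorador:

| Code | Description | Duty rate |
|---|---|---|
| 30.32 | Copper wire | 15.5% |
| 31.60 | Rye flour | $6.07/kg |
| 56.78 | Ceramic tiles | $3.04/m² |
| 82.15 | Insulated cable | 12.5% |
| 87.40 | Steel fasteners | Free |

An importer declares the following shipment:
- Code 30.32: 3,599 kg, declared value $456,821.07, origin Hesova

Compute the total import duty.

Line 1 (30.32, Hesova, 3,599 kg, $456,821.07):
Base rate for 30.32 is 15.5%.
Duty = $456,821.07 × 15.5% = $70,807.27.

$70,807.27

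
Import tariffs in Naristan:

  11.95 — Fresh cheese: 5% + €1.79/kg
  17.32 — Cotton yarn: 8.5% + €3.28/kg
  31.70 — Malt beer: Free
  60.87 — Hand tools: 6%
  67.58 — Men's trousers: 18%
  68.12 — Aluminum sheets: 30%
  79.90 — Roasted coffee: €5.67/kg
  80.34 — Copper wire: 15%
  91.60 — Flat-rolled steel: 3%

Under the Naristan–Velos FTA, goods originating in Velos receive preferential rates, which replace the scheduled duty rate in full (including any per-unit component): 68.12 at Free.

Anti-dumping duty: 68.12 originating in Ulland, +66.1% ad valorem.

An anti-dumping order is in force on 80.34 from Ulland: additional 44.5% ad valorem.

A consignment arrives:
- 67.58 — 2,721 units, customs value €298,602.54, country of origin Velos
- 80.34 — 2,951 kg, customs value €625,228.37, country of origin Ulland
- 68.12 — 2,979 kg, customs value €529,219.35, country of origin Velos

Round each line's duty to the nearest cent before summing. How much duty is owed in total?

€425,759.34

Line 1 (67.58, Velos, 2,721 units, €298,602.54):
Base rate for 67.58 is 18%.
Origin Velos is the FTA partner but 67.58 is not on the preference list; base rate stands.
Duty = €298,602.54 × 18% = €53,748.46.
Line 2 (80.34, Ulland, 2,951 kg, €625,228.37):
Base rate for 80.34 is 15%.
Additional duty on 80.34 from Ulland: +44.5%. Applied ad valorem rate: 15% + 44.5% = 59.5%.
Duty = €625,228.37 × 59.5% = €372,010.88.
Line 3 (68.12, Velos, 2,979 kg, €529,219.35):
Base rate for 68.12 is 30%.
Origin Velos qualifies under the Naristan–Velos agreement and 68.12 is covered: preferential rate Free applies instead.
The additional-duty order on 68.12 targets Ulland, not Velos; it does not apply.
Duty = €529,219.35 × 0% = €0.00.
Total = €53,748.46 + €372,010.88 + €0.00 = €425,759.34.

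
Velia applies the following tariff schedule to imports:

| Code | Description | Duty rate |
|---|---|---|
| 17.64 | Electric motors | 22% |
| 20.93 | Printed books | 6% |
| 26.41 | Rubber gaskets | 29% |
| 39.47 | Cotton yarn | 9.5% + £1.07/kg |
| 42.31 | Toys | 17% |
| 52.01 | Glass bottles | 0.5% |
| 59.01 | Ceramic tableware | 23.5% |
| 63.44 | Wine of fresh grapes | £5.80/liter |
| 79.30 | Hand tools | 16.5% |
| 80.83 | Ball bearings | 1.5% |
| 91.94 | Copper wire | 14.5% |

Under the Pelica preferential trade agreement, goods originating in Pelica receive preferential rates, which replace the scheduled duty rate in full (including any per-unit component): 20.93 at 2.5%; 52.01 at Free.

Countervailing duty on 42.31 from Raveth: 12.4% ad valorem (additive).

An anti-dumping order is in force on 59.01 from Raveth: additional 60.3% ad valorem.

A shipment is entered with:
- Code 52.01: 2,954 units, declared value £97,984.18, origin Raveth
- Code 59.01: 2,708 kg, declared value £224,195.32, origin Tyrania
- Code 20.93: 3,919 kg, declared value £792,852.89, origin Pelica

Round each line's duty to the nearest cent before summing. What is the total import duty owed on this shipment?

Line 1 (52.01, Raveth, 2,954 units, £97,984.18):
Base rate for 52.01 is 0.5%.
52.01 has an FTA preferential rate, but origin Raveth is not Pelica; base rate stands.
Duty = £97,984.18 × 0.5% = £489.92.
Line 2 (59.01, Tyrania, 2,708 kg, £224,195.32):
Base rate for 59.01 is 23.5%.
The additional-duty order on 59.01 targets Raveth, not Tyrania; it does not apply.
Duty = £224,195.32 × 23.5% = £52,685.90.
Line 3 (20.93, Pelica, 3,919 kg, £792,852.89):
Base rate for 20.93 is 6%.
Origin Pelica qualifies under the Velia–Pelica agreement and 20.93 is covered: preferential rate 2.5% applies instead.
Duty = £792,852.89 × 2.5% = £19,821.32.
Total = £489.92 + £52,685.90 + £19,821.32 = £72,997.14.

£72,997.14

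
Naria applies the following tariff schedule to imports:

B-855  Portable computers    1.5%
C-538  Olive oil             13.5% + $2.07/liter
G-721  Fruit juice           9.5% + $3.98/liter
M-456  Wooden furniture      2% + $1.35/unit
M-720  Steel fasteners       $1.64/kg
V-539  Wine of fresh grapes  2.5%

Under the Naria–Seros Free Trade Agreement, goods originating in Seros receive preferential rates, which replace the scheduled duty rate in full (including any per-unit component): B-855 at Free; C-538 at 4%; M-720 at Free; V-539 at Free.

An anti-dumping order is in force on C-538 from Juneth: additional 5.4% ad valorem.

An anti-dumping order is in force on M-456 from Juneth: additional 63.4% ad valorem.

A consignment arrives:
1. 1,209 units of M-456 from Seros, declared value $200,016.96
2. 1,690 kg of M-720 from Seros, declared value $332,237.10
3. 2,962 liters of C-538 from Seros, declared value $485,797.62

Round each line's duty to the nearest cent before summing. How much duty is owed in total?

Line 1 (M-456, Seros, 1,209 units, $200,016.96):
Base rate for M-456 is 2% + $1.35/unit.
Origin Seros is the FTA partner but M-456 is not on the preference list; base rate stands.
The additional-duty order on M-456 targets Juneth, not Seros; it does not apply.
Duty = $200,016.96 × 2% + 1,209 × $1.35 = $5,632.49.
Line 2 (M-720, Seros, 1,690 kg, $332,237.10):
Base rate for M-720 is $1.64/kg.
Origin Seros qualifies under the Naria–Seros agreement and M-720 is covered: preferential rate Free applies instead.
Duty = $332,237.10 × 0% = $0.00.
Line 3 (C-538, Seros, 2,962 liters, $485,797.62):
Base rate for C-538 is 13.5% + $2.07/liter.
Origin Seros qualifies under the Naria–Seros agreement and C-538 is covered: preferential rate 4% applies instead.
The additional-duty order on C-538 targets Juneth, not Seros; it does not apply.
Duty = $485,797.62 × 4% = $19,431.90.
Total = $5,632.49 + $0.00 + $19,431.90 = $25,064.39.

$25,064.39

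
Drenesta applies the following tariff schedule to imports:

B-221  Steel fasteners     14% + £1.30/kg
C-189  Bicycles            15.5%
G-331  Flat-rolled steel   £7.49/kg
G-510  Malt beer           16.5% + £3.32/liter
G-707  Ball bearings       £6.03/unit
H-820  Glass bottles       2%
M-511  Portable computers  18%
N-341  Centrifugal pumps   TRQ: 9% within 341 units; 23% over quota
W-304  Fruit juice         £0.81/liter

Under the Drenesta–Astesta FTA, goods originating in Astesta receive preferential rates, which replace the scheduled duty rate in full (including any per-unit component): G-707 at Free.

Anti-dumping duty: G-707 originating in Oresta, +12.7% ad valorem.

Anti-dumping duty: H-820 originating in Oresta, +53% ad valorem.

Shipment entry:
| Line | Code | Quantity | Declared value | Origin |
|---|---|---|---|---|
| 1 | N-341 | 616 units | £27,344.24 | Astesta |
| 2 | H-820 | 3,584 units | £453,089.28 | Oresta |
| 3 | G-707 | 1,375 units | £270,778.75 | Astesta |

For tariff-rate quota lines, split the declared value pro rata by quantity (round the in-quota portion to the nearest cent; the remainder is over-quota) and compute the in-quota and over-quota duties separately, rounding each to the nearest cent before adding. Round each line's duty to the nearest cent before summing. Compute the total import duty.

Line 1 (N-341, Astesta, 616 units, £27,344.24):
Code N-341 is under a tariff-rate quota (threshold 341 units). In-quota: 341 units at 9%; over-quota: 275 units at 23%.
Pro-rata value split: in-quota = £27,344.24 × 341/616 = £15,136.99; over-quota = £27,344.24 − £15,136.99 = £12,207.25.
In-quota duty = £15,136.99 × 9% = £1,362.33. Over-quota duty = £12,207.25 × 23% = £2,807.67.
Line duty = £1,362.33 + £2,807.67 = £4,170.00.
Line 2 (H-820, Oresta, 3,584 units, £453,089.28):
Base rate for H-820 is 2%.
Additional duty on H-820 from Oresta: +53%. Applied ad valorem rate: 2% + 53% = 55%.
Duty = £453,089.28 × 55% = £249,199.10.
Line 3 (G-707, Astesta, 1,375 units, £270,778.75):
Base rate for G-707 is £6.03/unit.
Origin Astesta qualifies under the Drenesta–Astesta agreement and G-707 is covered: preferential rate Free applies instead.
The additional-duty order on G-707 targets Oresta, not Astesta; it does not apply.
Duty = £270,778.75 × 0% = £0.00.
Total = £4,170.00 + £249,199.10 + £0.00 = £253,369.10.

£253,369.10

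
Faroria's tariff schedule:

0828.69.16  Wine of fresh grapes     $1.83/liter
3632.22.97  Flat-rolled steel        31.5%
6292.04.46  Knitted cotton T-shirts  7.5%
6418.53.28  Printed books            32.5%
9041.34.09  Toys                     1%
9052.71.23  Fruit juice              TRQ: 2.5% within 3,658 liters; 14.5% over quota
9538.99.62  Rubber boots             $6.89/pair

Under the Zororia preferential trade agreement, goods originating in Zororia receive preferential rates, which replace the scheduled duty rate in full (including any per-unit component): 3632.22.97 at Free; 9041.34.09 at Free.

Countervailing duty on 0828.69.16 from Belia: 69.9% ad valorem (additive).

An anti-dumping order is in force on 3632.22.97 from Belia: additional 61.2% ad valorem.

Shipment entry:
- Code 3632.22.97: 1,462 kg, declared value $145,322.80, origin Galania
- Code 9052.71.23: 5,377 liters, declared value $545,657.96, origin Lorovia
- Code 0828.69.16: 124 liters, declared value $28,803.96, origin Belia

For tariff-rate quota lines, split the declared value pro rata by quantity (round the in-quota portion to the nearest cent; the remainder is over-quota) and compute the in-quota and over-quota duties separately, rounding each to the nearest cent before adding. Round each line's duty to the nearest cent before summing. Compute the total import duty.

$100,712.32

Line 1 (3632.22.97, Galania, 1,462 kg, $145,322.80):
Base rate for 3632.22.97 is 31.5%.
3632.22.97 has an FTA preferential rate, but origin Galania is not Zororia; base rate stands.
The additional-duty order on 3632.22.97 targets Belia, not Galania; it does not apply.
Duty = $145,322.80 × 31.5% = $45,776.68.
Line 2 (9052.71.23, Lorovia, 5,377 liters, $545,657.96):
Code 9052.71.23 is under a tariff-rate quota (threshold 3,658 liters). In-quota: 3,658 liters at 2.5%; over-quota: 1,719 liters at 14.5%.
Pro-rata value split: in-quota = $545,657.96 × 3,658/5,377 = $371,213.84; over-quota = $545,657.96 − $371,213.84 = $174,444.12.
In-quota duty = $371,213.84 × 2.5% = $9,280.35. Over-quota duty = $174,444.12 × 14.5% = $25,294.40.
Line duty = $9,280.35 + $25,294.40 = $34,574.75.
Line 3 (0828.69.16, Belia, 124 liters, $28,803.96):
Base rate for 0828.69.16 is $1.83/liter.
Additional duty on 0828.69.16 from Belia: +69.9% ad valorem. Applied ad valorem rate = 69.9%.
Duty = $28,803.96 × 69.9% + 124 × $1.83 = $20,360.89.
Total = $45,776.68 + $34,574.75 + $20,360.89 = $100,712.32.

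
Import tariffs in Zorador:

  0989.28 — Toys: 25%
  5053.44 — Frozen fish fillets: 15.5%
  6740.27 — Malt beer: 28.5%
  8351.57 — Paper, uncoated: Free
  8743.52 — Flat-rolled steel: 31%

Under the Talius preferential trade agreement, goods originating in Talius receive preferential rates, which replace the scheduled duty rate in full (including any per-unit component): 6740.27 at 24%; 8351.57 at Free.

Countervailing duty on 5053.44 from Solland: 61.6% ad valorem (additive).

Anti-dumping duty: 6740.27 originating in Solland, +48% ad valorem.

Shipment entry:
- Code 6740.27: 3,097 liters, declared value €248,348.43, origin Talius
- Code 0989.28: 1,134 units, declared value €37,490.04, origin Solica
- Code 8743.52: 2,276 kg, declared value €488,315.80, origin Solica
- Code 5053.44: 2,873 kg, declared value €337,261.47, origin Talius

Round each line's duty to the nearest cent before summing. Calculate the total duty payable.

€272,629.56

Line 1 (6740.27, Talius, 3,097 liters, €248,348.43):
Base rate for 6740.27 is 28.5%.
Origin Talius qualifies under the Zorador–Talius agreement and 6740.27 is covered: preferential rate 24% applies instead.
The additional-duty order on 6740.27 targets Solland, not Talius; it does not apply.
Duty = €248,348.43 × 24% = €59,603.62.
Line 2 (0989.28, Solica, 1,134 units, €37,490.04):
Base rate for 0989.28 is 25%.
Duty = €37,490.04 × 25% = €9,372.51.
Line 3 (8743.52, Solica, 2,276 kg, €488,315.80):
Base rate for 8743.52 is 31%.
Duty = €488,315.80 × 31% = €151,377.90.
Line 4 (5053.44, Talius, 2,873 kg, €337,261.47):
Base rate for 5053.44 is 15.5%.
Origin Talius is the FTA partner but 5053.44 is not on the preference list; base rate stands.
The additional-duty order on 5053.44 targets Solland, not Talius; it does not apply.
Duty = €337,261.47 × 15.5% = €52,275.53.
Total = €59,603.62 + €9,372.51 + €151,377.90 + €52,275.53 = €272,629.56.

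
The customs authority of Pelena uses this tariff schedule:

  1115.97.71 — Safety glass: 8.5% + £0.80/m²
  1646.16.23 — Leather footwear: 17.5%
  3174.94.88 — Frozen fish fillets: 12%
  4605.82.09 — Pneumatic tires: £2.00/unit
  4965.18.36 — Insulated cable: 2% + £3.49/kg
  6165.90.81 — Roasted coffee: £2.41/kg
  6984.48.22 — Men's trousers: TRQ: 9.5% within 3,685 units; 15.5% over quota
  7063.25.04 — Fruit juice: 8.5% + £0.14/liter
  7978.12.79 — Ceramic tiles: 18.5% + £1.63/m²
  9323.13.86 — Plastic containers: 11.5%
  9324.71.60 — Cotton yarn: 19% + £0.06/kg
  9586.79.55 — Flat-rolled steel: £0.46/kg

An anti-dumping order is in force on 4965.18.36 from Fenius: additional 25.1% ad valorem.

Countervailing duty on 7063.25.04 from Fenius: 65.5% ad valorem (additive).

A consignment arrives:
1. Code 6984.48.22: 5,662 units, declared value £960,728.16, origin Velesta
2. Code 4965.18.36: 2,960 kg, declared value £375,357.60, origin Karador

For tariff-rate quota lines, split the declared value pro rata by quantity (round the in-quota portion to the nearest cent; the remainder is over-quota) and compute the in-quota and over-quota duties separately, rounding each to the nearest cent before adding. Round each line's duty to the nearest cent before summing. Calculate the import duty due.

£129,234.17

Line 1 (6984.48.22, Velesta, 5,662 units, £960,728.16):
Code 6984.48.22 is under a tariff-rate quota (threshold 3,685 units). In-quota: 3,685 units at 9.5%; over-quota: 1,977 units at 15.5%.
Pro-rata value split: in-quota = £960,728.16 × 3,685/5,662 = £625,270.80; over-quota = £960,728.16 − £625,270.80 = £335,457.36.
In-quota duty = £625,270.80 × 9.5% = £59,400.73. Over-quota duty = £335,457.36 × 15.5% = £51,995.89.
Line duty = £59,400.73 + £51,995.89 = £111,396.62.
Line 2 (4965.18.36, Karador, 2,960 kg, £375,357.60):
Base rate for 4965.18.36 is 2% + £3.49/kg.
The additional-duty order on 4965.18.36 targets Fenius, not Karador; it does not apply.
Duty = £375,357.60 × 2% + 2,960 × £3.49 = £17,837.55.
Total = £111,396.62 + £17,837.55 = £129,234.17.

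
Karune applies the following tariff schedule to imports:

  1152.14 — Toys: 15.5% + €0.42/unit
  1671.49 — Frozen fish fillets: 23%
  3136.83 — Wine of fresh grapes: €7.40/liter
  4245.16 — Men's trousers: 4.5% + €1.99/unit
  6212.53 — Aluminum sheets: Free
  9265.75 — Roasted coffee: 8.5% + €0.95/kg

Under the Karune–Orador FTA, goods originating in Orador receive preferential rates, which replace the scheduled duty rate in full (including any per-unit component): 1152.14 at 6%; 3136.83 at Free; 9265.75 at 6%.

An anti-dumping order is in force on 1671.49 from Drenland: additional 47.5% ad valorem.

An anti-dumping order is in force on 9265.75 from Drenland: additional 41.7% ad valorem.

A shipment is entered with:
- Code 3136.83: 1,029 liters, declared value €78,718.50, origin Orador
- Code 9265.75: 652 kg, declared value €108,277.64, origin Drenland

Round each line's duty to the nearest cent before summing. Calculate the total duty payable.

€54,974.78

Line 1 (3136.83, Orador, 1,029 liters, €78,718.50):
Base rate for 3136.83 is €7.40/liter.
Origin Orador qualifies under the Karune–Orador agreement and 3136.83 is covered: preferential rate Free applies instead.
Duty = €78,718.50 × 0% = €0.00.
Line 2 (9265.75, Drenland, 652 kg, €108,277.64):
Base rate for 9265.75 is 8.5% + €0.95/kg.
9265.75 has an FTA preferential rate, but origin Drenland is not Orador; base rate stands.
Additional duty on 9265.75 from Drenland: +41.7%. Applied ad valorem rate: 8.5% + 41.7% = 50.2%.
Duty = €108,277.64 × 50.2% + 652 × €0.95 = €54,974.78.
Total = €0.00 + €54,974.78 = €54,974.78.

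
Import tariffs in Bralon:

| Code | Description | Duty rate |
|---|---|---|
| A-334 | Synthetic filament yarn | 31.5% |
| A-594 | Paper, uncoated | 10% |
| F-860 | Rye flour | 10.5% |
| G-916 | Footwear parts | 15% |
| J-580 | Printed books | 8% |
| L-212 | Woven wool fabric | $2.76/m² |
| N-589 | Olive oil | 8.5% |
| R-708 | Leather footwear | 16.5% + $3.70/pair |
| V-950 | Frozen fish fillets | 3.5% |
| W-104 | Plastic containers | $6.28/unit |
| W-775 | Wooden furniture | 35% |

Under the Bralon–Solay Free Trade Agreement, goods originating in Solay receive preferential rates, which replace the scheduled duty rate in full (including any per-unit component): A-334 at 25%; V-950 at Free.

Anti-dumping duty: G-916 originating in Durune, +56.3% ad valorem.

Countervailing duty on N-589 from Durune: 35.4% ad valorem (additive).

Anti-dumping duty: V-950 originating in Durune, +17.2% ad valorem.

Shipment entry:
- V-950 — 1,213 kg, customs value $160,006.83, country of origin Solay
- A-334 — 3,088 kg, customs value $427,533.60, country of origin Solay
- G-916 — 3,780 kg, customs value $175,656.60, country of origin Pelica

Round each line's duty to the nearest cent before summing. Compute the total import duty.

$133,231.89

Line 1 (V-950, Solay, 1,213 kg, $160,006.83):
Base rate for V-950 is 3.5%.
Origin Solay qualifies under the Bralon–Solay agreement and V-950 is covered: preferential rate Free applies instead.
The additional-duty order on V-950 targets Durune, not Solay; it does not apply.
Duty = $160,006.83 × 0% = $0.00.
Line 2 (A-334, Solay, 3,088 kg, $427,533.60):
Base rate for A-334 is 31.5%.
Origin Solay qualifies under the Bralon–Solay agreement and A-334 is covered: preferential rate 25% applies instead.
Duty = $427,533.60 × 25% = $106,883.40.
Line 3 (G-916, Pelica, 3,780 kg, $175,656.60):
Base rate for G-916 is 15%.
The additional-duty order on G-916 targets Durune, not Pelica; it does not apply.
Duty = $175,656.60 × 15% = $26,348.49.
Total = $0.00 + $106,883.40 + $26,348.49 = $133,231.89.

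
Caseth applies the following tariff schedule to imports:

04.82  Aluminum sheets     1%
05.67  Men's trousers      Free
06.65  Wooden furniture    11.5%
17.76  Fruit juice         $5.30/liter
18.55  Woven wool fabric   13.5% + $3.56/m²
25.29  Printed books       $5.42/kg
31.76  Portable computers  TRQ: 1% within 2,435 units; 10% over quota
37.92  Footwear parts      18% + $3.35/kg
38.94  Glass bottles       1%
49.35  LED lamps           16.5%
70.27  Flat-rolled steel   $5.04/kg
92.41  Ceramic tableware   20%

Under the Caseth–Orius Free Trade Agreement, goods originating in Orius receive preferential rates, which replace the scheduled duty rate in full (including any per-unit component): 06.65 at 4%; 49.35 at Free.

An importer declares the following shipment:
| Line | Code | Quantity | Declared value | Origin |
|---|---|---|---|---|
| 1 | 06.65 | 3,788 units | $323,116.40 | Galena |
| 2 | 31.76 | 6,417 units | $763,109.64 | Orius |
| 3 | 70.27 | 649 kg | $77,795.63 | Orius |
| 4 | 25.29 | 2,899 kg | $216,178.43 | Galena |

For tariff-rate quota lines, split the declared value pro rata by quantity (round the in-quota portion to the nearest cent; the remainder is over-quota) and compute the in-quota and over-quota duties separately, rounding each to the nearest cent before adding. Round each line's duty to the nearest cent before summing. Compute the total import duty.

$106,391.57

Line 1 (06.65, Galena, 3,788 units, $323,116.40):
Base rate for 06.65 is 11.5%.
06.65 has an FTA preferential rate, but origin Galena is not Orius; base rate stands.
Duty = $323,116.40 × 11.5% = $37,158.39.
Line 2 (31.76, Orius, 6,417 units, $763,109.64):
Code 31.76 is under a tariff-rate quota (threshold 2,435 units). In-quota: 2,435 units at 1%; over-quota: 3,982 units at 10%.
Pro-rata value split: in-quota = $763,109.64 × 2,435/6,417 = $289,570.20; over-quota = $763,109.64 − $289,570.20 = $473,539.44.
In-quota duty = $289,570.20 × 1% = $2,895.70. Over-quota duty = $473,539.44 × 10% = $47,353.94.
Line duty = $2,895.70 + $47,353.94 = $50,249.64.
Line 3 (70.27, Orius, 649 kg, $77,795.63):
Base rate for 70.27 is $5.04/kg.
Origin Orius is the FTA partner but 70.27 is not on the preference list; base rate stands.
Duty = 649 × $5.04 = $3,270.96.
Line 4 (25.29, Galena, 2,899 kg, $216,178.43):
Base rate for 25.29 is $5.42/kg.
Duty = 2,899 × $5.42 = $15,712.58.
Total = $37,158.39 + $50,249.64 + $3,270.96 + $15,712.58 = $106,391.57.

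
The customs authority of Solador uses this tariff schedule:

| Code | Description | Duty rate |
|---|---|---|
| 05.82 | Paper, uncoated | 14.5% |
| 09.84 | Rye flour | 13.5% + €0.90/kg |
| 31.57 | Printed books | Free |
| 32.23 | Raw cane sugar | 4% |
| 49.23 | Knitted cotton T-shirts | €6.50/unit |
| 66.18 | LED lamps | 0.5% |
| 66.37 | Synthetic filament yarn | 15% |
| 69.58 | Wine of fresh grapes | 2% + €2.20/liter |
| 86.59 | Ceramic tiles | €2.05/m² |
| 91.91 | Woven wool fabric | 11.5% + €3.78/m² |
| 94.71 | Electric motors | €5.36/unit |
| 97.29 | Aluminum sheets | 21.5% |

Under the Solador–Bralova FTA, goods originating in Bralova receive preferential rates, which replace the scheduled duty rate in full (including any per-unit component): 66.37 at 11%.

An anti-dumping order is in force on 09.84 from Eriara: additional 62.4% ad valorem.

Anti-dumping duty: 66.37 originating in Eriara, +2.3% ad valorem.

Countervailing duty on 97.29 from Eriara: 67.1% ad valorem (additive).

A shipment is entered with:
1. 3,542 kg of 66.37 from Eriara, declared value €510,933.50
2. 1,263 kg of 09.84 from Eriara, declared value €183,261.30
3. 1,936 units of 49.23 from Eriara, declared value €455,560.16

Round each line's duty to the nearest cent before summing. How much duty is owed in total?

€241,207.53

Line 1 (66.37, Eriara, 3,542 kg, €510,933.50):
Base rate for 66.37 is 15%.
66.37 has an FTA preferential rate, but origin Eriara is not Bralova; base rate stands.
Additional duty on 66.37 from Eriara: +2.3%. Applied ad valorem rate: 15% + 2.3% = 17.3%.
Duty = €510,933.50 × 17.3% = €88,391.50.
Line 2 (09.84, Eriara, 1,263 kg, €183,261.30):
Base rate for 09.84 is 13.5% + €0.90/kg.
Additional duty on 09.84 from Eriara: +62.4%. Applied ad valorem rate: 13.5% + 62.4% = 75.9%.
Duty = €183,261.30 × 75.9% + 1,263 × €0.90 = €140,232.03.
Line 3 (49.23, Eriara, 1,936 units, €455,560.16):
Base rate for 49.23 is €6.50/unit.
Duty = 1,936 × €6.50 = €12,584.00.
Total = €88,391.50 + €140,232.03 + €12,584.00 = €241,207.53.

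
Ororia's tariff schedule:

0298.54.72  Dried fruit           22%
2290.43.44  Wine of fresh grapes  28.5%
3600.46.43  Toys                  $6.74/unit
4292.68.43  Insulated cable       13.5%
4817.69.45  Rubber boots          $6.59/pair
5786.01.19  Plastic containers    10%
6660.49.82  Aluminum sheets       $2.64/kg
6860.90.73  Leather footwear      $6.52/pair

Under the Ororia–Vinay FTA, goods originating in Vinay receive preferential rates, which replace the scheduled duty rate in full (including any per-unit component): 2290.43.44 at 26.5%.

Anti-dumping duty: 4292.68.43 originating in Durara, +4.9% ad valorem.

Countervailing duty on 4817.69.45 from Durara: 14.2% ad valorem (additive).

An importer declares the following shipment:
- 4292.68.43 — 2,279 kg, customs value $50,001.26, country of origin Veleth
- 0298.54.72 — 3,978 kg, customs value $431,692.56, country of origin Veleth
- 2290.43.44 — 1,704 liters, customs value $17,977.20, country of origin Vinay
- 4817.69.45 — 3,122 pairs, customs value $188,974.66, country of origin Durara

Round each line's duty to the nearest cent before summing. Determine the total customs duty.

Line 1 (4292.68.43, Veleth, 2,279 kg, $50,001.26):
Base rate for 4292.68.43 is 13.5%.
The additional-duty order on 4292.68.43 targets Durara, not Veleth; it does not apply.
Duty = $50,001.26 × 13.5% = $6,750.17.
Line 2 (0298.54.72, Veleth, 3,978 kg, $431,692.56):
Base rate for 0298.54.72 is 22%.
Duty = $431,692.56 × 22% = $94,972.36.
Line 3 (2290.43.44, Vinay, 1,704 liters, $17,977.20):
Base rate for 2290.43.44 is 28.5%.
Origin Vinay qualifies under the Ororia–Vinay agreement and 2290.43.44 is covered: preferential rate 26.5% applies instead.
Duty = $17,977.20 × 26.5% = $4,763.96.
Line 4 (4817.69.45, Durara, 3,122 pairs, $188,974.66):
Base rate for 4817.69.45 is $6.59/pair.
Additional duty on 4817.69.45 from Durara: +14.2% ad valorem. Applied ad valorem rate = 14.2%.
Duty = $188,974.66 × 14.2% + 3,122 × $6.59 = $47,408.38.
Total = $6,750.17 + $94,972.36 + $4,763.96 + $47,408.38 = $153,894.87.

$153,894.87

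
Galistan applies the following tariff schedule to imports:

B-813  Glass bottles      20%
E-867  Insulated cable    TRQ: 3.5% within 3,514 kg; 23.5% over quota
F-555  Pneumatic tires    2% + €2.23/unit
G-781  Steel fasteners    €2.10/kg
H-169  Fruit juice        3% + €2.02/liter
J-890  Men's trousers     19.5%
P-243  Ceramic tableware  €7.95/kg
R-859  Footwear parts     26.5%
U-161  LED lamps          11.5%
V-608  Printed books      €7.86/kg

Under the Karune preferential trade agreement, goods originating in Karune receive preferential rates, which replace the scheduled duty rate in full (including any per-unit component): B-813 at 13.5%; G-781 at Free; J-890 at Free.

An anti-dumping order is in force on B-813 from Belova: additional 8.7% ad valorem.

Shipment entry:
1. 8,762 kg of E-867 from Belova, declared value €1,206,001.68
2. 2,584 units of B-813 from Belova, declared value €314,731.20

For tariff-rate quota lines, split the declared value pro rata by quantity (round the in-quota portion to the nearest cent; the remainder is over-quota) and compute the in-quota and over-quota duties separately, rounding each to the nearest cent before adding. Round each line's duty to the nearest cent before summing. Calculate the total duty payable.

Line 1 (E-867, Belova, 8,762 kg, €1,206,001.68):
Code E-867 is under a tariff-rate quota (threshold 3,514 kg). In-quota: 3,514 kg at 3.5%; over-quota: 5,248 kg at 23.5%.
Pro-rata value split: in-quota = €1,206,001.68 × 3,514/8,762 = €483,666.96; over-quota = €1,206,001.68 − €483,666.96 = €722,334.72.
In-quota duty = €483,666.96 × 3.5% = €16,928.34. Over-quota duty = €722,334.72 × 23.5% = €169,748.66.
Line duty = €16,928.34 + €169,748.66 = €186,677.00.
Line 2 (B-813, Belova, 2,584 units, €314,731.20):
Base rate for B-813 is 20%.
B-813 has an FTA preferential rate, but origin Belova is not Karune; base rate stands.
Additional duty on B-813 from Belova: +8.7%. Applied ad valorem rate: 20% + 8.7% = 28.7%.
Duty = €314,731.20 × 28.7% = €90,327.85.
Total = €186,677.00 + €90,327.85 = €277,004.85.

€277,004.85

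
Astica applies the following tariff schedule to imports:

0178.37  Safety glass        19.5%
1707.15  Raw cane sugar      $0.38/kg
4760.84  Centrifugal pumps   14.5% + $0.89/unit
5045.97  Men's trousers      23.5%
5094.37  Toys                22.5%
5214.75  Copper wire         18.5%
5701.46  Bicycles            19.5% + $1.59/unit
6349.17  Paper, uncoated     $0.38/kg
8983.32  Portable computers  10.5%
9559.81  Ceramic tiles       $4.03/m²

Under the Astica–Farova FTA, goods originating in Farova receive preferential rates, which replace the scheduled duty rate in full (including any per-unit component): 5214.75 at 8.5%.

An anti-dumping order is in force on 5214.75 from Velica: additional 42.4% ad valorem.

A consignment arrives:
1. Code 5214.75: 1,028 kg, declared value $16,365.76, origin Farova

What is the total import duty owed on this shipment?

Line 1 (5214.75, Farova, 1,028 kg, $16,365.76):
Base rate for 5214.75 is 18.5%.
Origin Farova qualifies under the Astica–Farova agreement and 5214.75 is covered: preferential rate 8.5% applies instead.
The additional-duty order on 5214.75 targets Velica, not Farova; it does not apply.
Duty = $16,365.76 × 8.5% = $1,391.09.

$1,391.09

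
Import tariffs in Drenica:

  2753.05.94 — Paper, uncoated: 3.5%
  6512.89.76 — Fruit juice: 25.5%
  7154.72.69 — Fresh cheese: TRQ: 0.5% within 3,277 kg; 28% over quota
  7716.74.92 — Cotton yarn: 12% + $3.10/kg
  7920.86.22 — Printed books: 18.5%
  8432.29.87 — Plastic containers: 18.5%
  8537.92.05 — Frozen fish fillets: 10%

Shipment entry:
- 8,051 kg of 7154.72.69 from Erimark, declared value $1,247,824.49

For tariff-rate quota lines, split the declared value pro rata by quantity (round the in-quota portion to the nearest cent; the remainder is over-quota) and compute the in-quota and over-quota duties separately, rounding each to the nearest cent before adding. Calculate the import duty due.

Line 1 (7154.72.69, Erimark, 8,051 kg, $1,247,824.49):
Code 7154.72.69 is under a tariff-rate quota (threshold 3,277 kg). In-quota: 3,277 kg at 0.5%; over-quota: 4,774 kg at 28%.
Pro-rata value split: in-quota = $1,247,824.49 × 3,277/8,051 = $507,902.23; over-quota = $1,247,824.49 − $507,902.23 = $739,922.26.
In-quota duty = $507,902.23 × 0.5% = $2,539.51. Over-quota duty = $739,922.26 × 28% = $207,178.23.
Line duty = $2,539.51 + $207,178.23 = $209,717.74.

$209,717.74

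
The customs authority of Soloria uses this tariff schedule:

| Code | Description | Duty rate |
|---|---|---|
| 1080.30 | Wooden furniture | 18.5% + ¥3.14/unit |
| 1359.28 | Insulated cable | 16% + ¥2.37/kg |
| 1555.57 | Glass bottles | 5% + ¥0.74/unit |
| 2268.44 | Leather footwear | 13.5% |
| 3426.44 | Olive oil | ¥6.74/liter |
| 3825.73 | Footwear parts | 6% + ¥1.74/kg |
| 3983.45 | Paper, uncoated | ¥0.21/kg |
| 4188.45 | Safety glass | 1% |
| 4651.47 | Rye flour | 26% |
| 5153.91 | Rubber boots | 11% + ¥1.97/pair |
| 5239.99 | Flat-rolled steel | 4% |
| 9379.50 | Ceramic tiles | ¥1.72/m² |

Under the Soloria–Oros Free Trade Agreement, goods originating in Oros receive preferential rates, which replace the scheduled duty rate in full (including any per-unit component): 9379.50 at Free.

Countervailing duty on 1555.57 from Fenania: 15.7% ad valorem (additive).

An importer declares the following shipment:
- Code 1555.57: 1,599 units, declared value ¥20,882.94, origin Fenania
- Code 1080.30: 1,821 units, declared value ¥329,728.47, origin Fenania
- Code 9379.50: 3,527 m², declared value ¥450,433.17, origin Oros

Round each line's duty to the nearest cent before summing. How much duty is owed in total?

¥72,223.74

Line 1 (1555.57, Fenania, 1,599 units, ¥20,882.94):
Base rate for 1555.57 is 5% + ¥0.74/unit.
Additional duty on 1555.57 from Fenania: +15.7%. Applied ad valorem rate: 5% + 15.7% = 20.7%.
Duty = ¥20,882.94 × 20.7% + 1,599 × ¥0.74 = ¥5,506.03.
Line 2 (1080.30, Fenania, 1,821 units, ¥329,728.47):
Base rate for 1080.30 is 18.5% + ¥3.14/unit.
Duty = ¥329,728.47 × 18.5% + 1,821 × ¥3.14 = ¥66,717.71.
Line 3 (9379.50, Oros, 3,527 m², ¥450,433.17):
Base rate for 9379.50 is ¥1.72/m².
Origin Oros qualifies under the Soloria–Oros agreement and 9379.50 is covered: preferential rate Free applies instead.
Duty = ¥450,433.17 × 0% = ¥0.00.
Total = ¥5,506.03 + ¥66,717.71 + ¥0.00 = ¥72,223.74.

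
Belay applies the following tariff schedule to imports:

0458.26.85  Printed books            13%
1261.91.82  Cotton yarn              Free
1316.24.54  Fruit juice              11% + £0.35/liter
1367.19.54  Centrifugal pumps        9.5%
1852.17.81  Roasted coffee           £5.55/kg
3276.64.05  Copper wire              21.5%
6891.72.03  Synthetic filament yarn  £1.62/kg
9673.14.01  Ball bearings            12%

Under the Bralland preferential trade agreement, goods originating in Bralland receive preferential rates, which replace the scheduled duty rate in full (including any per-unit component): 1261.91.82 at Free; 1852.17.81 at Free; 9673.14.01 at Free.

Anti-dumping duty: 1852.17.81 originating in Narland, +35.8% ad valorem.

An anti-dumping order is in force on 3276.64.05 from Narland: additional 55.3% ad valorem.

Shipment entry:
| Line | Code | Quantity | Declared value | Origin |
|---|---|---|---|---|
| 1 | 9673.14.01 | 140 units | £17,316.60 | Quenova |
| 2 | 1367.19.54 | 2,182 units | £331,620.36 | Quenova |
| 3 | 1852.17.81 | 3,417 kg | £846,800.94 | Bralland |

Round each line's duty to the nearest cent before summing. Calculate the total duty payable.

Line 1 (9673.14.01, Quenova, 140 units, £17,316.60):
Base rate for 9673.14.01 is 12%.
9673.14.01 has an FTA preferential rate, but origin Quenova is not Bralland; base rate stands.
Duty = £17,316.60 × 12% = £2,077.99.
Line 2 (1367.19.54, Quenova, 2,182 units, £331,620.36):
Base rate for 1367.19.54 is 9.5%.
Duty = £331,620.36 × 9.5% = £31,503.93.
Line 3 (1852.17.81, Bralland, 3,417 kg, £846,800.94):
Base rate for 1852.17.81 is £5.55/kg.
Origin Bralland qualifies under the Belay–Bralland agreement and 1852.17.81 is covered: preferential rate Free applies instead.
The additional-duty order on 1852.17.81 targets Narland, not Bralland; it does not apply.
Duty = £846,800.94 × 0% = £0.00.
Total = £2,077.99 + £31,503.93 + £0.00 = £33,581.92.

£33,581.92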